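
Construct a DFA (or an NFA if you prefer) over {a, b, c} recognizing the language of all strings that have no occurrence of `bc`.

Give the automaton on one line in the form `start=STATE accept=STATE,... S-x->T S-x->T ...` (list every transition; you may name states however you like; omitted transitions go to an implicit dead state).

Track partial matches of the forbidden pattern `bc`. State S2 is a dead state reached once `bc` has occurred; every other state accepts. S0 means no part of `bc` is currently matched.
A 3-state machine:
        a   b   c  
>* S0   S0  S1  S0 
 * S1   S0  S1  S2 
   S2   S2  S2  S2 
(> = start, * = accepting)

start=S0 accept=S0,S1 S0-a->S0 S0-b->S1 S0-c->S0 S1-a->S0 S1-b->S1 S1-c->S2 S2-a->S2 S2-b->S2 S2-c->S2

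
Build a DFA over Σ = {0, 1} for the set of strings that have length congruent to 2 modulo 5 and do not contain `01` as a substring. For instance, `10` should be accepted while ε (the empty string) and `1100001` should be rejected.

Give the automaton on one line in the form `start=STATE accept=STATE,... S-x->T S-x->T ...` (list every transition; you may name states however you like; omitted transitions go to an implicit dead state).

start=q0 accept=q3,q5 q0-0->q1 q0-1->q2 q1-0->q3 q1-1->q4 q2-0->q3 q2-1->q5 q3-0->q6 q3-1->q4 q4-0->q4 q4-1->q4 q5-0->q6 q5-1->q7 q6-0->q8 q6-1->q4 q7-0->q8 q7-1->q9 q8-0->q10 q8-1->q4 q9-0->q10 q9-1->q0 q10-0->q1 q10-1->q4

Handle the two conditions separately and then intersect. One (5 states) tracks the input length modulo 5; the other (3 states) tracks partial matches of the forbidden pattern `01`. Each combined state is a pair, one component from each; accept when both components accept. Minimizing collapses redundant product states.
With 11 states:
          0    1  
>  q0     q1   q2 
   q1     q3   q4 
   q2     q3   q5 
 * q3     q6   q4 
   q4     q4   q4 
 * q5     q6   q7 
   q6     q8   q4 
   q7     q8   q9 
   q8    q10   q4 
   q9    q10   q0 
   q10    q1   q4 
(> = start, * = accepting)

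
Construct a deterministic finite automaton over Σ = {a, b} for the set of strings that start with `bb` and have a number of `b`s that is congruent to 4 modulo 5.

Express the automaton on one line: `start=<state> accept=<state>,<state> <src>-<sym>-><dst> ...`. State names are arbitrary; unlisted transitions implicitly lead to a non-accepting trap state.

Run two small machines in parallel and take their product. One (4 states) tracks whether the input so far still matches the prefix `bb`; the other (5 states) tracks the count of `b`s modulo 5. Each combined state is a pair, one component from each; accept when both components accept. Equivalent product states are then merged.
An 8-state machine:
        a   b  
>  S0   S1  S2 
   S1   S1  S1 
   S2   S1  S3 
   S3   S3  S4 
   S4   S4  S5 
 * S5   S5  S6 
   S6   S6  S7 
   S7   S7  S3 
(> = start, * = accepting)

start=S0 accept=S5 S0-a->S1 S0-b->S2 S1-a->S1 S1-b->S1 S2-a->S1 S2-b->S3 S3-a->S3 S3-b->S4 S4-a->S4 S4-b->S5 S5-a->S5 S5-b->S6 S6-a->S6 S6-b->S7 S7-a->S7 S7-b->S3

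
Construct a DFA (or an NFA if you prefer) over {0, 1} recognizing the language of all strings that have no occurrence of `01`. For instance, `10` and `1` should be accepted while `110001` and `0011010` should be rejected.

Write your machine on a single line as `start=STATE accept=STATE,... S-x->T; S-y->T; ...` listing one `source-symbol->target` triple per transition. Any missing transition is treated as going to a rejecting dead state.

Track partial matches of the forbidden pattern `01`. State q2 is a dead state reached once `01` has occurred; every other state accepts. q0 means no part of `01` is currently matched.
A 3-state machine:
        0   1  
>* q0   q1  q0 
 * q1   q1  q2 
   q2   q2  q2 
(> = start, * = accepting)

start=q0; accept=q0,q1; q0-0->q1; q0-1->q0; q1-0->q1; q1-1->q2; q2-0->q2; q2-1->q2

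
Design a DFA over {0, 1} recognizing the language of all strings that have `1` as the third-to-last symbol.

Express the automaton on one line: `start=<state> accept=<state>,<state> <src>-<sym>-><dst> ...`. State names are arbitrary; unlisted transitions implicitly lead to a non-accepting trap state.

Because acceptance depends on a position counted from the end, the machine has to buffer the most recent 3 symbols. Make each state the string of the last up-to-3 symbols read; on input `x` shift the window left and append `x`. Accept when the buffered window has length 3 and begins with `1`.
          0    1  
>  S0     S1   S2 
   S1     S3   S4 
   S2     S5   S6 
   S3     S7   S8 
   S4     S9  S10 
   S5    S11  S12 
   S6    S13  S14 
   S7     S7   S8 
   S8     S9  S10 
   S9    S11  S12 
   S10   S13  S14 
 * S11    S7   S8 
 * S12    S9  S10 
 * S13   S11  S12 
 * S14   S13  S14 
(> = start, * = accepting)

start=S0 accept=S11,S12,S13,S14 S0-0->S1 S0-1->S2 S1-0->S3 S1-1->S4 S2-0->S5 S2-1->S6 S3-0->S7 S3-1->S8 S4-0->S9 S4-1->S10 S5-0->S11 S5-1->S12 S6-0->S13 S6-1->S14 S7-0->S7 S7-1->S8 S8-0->S9 S8-1->S10 S9-0->S11 S9-1->S12 S10-0->S13 S10-1->S14 S11-0->S7 S11-1->S8 S12-0->S9 S12-1->S10 S13-0->S11 S13-1->S12 S14-0->S13 S14-1->S14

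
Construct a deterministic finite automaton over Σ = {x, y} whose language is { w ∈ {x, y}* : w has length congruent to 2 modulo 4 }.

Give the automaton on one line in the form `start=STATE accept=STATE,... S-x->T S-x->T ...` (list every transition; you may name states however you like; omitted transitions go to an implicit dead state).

start=A accept=C A-x->B A-y->B B-x->C B-y->C C-x->D C-y->D D-x->A D-y->A

Count input length modulo 4: every symbol advances one step around the cycle A → B → C → D → A. Accept at C.
A 4-state machine:
       x  y 
>  A   B  B 
   B   C  C 
 * C   D  D 
   D   A  A 
(> = start, * = accepting)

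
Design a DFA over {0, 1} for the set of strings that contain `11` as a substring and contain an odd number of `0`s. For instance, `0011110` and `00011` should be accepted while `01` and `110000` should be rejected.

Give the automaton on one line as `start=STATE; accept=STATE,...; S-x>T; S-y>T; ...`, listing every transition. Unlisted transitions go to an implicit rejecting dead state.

start=q0; accept=q5; q0-0>q1; q0-1>q2; q1-0>q0; q1-1>q3; q2-0>q1; q2-1>q4; q3-0>q0; q3-1>q5; q4-0>q5; q4-1>q4; q5-0>q4; q5-1>q5

Run two small machines in parallel and take their product. The first has 3 states tracking whether and how much of `11` has been seen; the second has 2 states tracking the count of `0`s modulo 2. A product state is a pair (one from each), accepting exactly when both do.
        0   1  
>  q0   q1  q2 
   q1   q0  q3 
   q2   q1  q4 
   q3   q0  q5 
   q4   q5  q4 
 * q5   q4  q5 
(> = start, * = accepting)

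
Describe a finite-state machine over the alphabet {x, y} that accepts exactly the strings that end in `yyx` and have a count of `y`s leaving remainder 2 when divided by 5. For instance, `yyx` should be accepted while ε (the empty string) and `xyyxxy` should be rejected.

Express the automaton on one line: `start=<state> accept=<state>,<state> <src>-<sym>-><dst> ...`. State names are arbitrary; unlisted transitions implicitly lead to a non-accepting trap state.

start=S0 accept=S5 S0-x->S0 S0-y->S1 S1-x->S2 S1-y->S3 S2-x->S2 S2-y->S4 S3-x->S5 S3-y->S6 S4-x->S7 S4-y->S6 S5-x->S7 S5-y->S8 S6-x->S9 S6-y->S10 S7-x->S7 S7-y->S8 S8-x->S11 S8-y->S10 S9-x->S11 S9-y->S12 S10-x->S13 S10-y->S14 S11-x->S11 S11-y->S12 S12-x->S15 S12-y->S14 S13-x->S15 S13-y->S16 S14-x->S17 S14-y->S18 S15-x->S15 S15-y->S16 S16-x->S0 S16-y->S18 S17-x->S0 S17-y->S1 S18-x->S19 S18-y->S3 S19-x->S2 S19-y->S4

Handle the two conditions separately and then intersect. One (4 states) tracks how much of the suffix `yyx` has currently been matched; the other (5 states) tracks the count of `y`s modulo 5. Each combined state is a pair, one component from each; accept when both components accept.
20 states suffice.
          x    y  
>  S0     S0   S1 
   S1     S2   S3 
   S2     S2   S4 
   S3     S5   S6 
   S4     S7   S6 
 * S5     S7   S8 
   S6     S9  S10 
   S7     S7   S8 
   S8    S11  S10 
   S9    S11  S12 
   S10   S13  S14 
   S11   S11  S12 
   S12   S15  S14 
   S13   S15  S16 
   S14   S17  S18 
   S15   S15  S16 
   S16    S0  S18 
   S17    S0   S1 
   S18   S19   S3 
   S19    S2   S4 
(> = start, * = accepting)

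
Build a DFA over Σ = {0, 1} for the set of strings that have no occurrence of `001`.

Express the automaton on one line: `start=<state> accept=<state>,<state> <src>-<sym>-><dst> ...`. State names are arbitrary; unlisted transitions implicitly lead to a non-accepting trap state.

start=S0 accept=S0,S1,S2 S0-0->S1 S0-1->S0 S1-0->S2 S1-1->S0 S2-0->S2 S2-1->S3 S3-0->S3 S3-1->S3

Track partial matches of the forbidden pattern `001`. State S3 is a dead state reached once `001` has occurred; every other state accepts. S0 means no part of `001` is currently matched.
With 4 states:
        0   1  
>* S0   S1  S0 
 * S1   S2  S0 
 * S2   S2  S3 
   S3   S3  S3 
(> = start, * = accepting)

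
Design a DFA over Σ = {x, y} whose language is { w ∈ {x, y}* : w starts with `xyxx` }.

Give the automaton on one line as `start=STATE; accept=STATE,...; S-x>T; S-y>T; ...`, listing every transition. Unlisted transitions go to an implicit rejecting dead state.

Walk along `xyxx` while the input agrees: from s0 take `x` to s1, and so on. Any deviation drops to the rejecting sink s5. Once s4 is reached the prefix is confirmed and every continuation is accepted.
With 6 states:
        x   y  
>  s0   s1  s5 
   s1   s5  s2 
   s2   s3  s5 
   s3   s4  s5 
 * s4   s4  s4 
   s5   s5  s5 
(> = start, * = accepting)

start=s0; accept=s4; s0-x>s1; s0-y>s5; s1-x>s5; s1-y>s2; s2-x>s3; s2-y>s5; s3-x>s4; s3-y>s5; s4-x>s4; s4-y>s4; s5-x>s5; s5-y>s5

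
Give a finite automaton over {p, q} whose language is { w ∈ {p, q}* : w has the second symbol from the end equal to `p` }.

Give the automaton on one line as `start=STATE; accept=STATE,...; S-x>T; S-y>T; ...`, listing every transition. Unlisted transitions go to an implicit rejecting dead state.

Because acceptance depends on a position counted from the end, the machine has to buffer the most recent 2 symbols. Make each state the string of the last up-to-2 symbols read; on input `x` shift the window left and append `x`. Accept when the buffered window has length 2 and begins with `p`.
With 7 states:
        p   q  
>  S0   S1  S2 
   S1   S3  S4 
   S2   S5  S6 
 * S3   S3  S4 
 * S4   S5  S6 
   S5   S3  S4 
   S6   S5  S6 
(> = start, * = accepting)

start=S0; accept=S3,S4; S0-p>S1; S0-q>S2; S1-p>S3; S1-q>S4; S2-p>S5; S2-q>S6; S3-p>S3; S3-q>S4; S4-p>S5; S4-q>S6; S5-p>S3; S5-q>S4; S6-p>S5; S6-q>S6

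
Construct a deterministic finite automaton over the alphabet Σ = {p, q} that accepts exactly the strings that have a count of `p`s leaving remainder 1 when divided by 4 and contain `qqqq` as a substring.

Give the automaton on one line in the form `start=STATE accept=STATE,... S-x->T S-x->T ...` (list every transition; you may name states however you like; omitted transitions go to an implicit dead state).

Handle the two conditions separately and then intersect. The first has 4 states tracking the count of `p`s modulo 4; the second has 5 states tracking whether and how much of `qqqq` has been seen. A product state is a pair (one from each), accepting exactly when both do.
A 20-state machine:
       p  q 
>  A   B  C 
   B   D  E 
   C   B  F 
   D   G  H 
   E   D  I 
   F   B  J 
   G   A  K 
   H   G  L 
   I   D  M 
   J   B  N 
   K   A  O 
   L   G  P 
   M   D  Q 
   N   Q  N 
   O   A  R 
   P   G  S 
 * Q   S  Q 
   R   A  T 
   S   T  S 
   T   N  T 
(> = start, * = accepting)

start=A accept=Q A-p->B A-q->C B-p->D B-q->E C-p->B C-q->F D-p->G D-q->H E-p->D E-q->I F-p->B F-q->J G-p->A G-q->K H-p->G H-q->L I-p->D I-q->M J-p->B J-q->N K-p->A K-q->O L-p->G L-q->P M-p->D M-q->Q N-p->Q N-q->N O-p->A O-q->R P-p->G P-q->S Q-p->S Q-q->Q R-p->A R-q->T S-p->T S-q->S T-p->N T-q->T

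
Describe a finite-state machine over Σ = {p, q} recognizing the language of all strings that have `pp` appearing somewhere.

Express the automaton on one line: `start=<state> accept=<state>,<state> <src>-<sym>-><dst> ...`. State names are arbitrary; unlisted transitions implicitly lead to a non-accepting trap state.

start=A accept=C A-p->B A-q->A B-p->C B-q->A C-p->C C-q->C

States A..B record the length of the longest prefix of `pp` that matches the current input suffix. Reaching C means `pp` has been seen, and we stay there forever. Accept from C.
       p  q 
>  A   B  A 
   B   C  A 
 * C   C  C 
(> = start, * = accepting)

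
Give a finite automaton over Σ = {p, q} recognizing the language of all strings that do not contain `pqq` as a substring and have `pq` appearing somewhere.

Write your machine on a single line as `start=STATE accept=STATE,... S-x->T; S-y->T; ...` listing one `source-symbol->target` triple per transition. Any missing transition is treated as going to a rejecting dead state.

start=S0; accept=S2,S3; S0-p->S1; S0-q->S0; S1-p->S1; S1-q->S2; S2-p->S3; S2-q->S4; S3-p->S3; S3-q->S2; S4-p->S4; S4-q->S4

Build one automaton per condition and run them in lockstep. One (4 states) tracks partial matches of the forbidden pattern `pqq`; the other (3 states) tracks whether and how much of `pq` has been seen. Each combined state is a pair, one component from each; accept when both components accept.
With 5 states:
        p   q  
>  S0   S1  S0 
   S1   S1  S2 
 * S2   S3  S4 
 * S3   S3  S2 
   S4   S4  S4 
(> = start, * = accepting)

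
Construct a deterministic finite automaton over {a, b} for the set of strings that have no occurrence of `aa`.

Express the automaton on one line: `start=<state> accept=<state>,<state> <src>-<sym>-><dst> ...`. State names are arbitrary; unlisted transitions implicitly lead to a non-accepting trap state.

This is the complement of 'contains `aa`'. Use the same substring-matching states — q0 through q2 holding how much of `aa` has just been matched — but flip the accepting set: everything except the trap q2 accepts.
With 3 states:
        a   b  
>* q0   q1  q0 
 * q1   q2  q0 
   q2   q2  q2 
(> = start, * = accepting)

start=q0 accept=q0,q1 q0-a->q1 q0-b->q0 q1-a->q2 q1-b->q0 q2-a->q2 q2-b->q2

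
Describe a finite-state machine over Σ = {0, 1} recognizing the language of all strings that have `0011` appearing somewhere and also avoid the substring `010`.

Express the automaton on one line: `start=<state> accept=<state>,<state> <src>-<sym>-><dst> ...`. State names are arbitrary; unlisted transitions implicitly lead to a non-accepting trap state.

start=q0 accept=q6,q7,q8 q0-0->q1 q0-1->q0 q1-0->q2 q1-1->q3 q2-0->q2 q2-1->q4 q3-0->q5 q3-1->q0 q4-0->q5 q4-1->q6 q5-0->q5 q5-1->q5 q6-0->q7 q6-1->q6 q7-0->q7 q7-1->q8 q8-0->q5 q8-1->q6

Handle the two conditions separately and then intersect. One (5 states) tracks whether and how much of `0011` has been seen; the other (4 states) tracks partial matches of the forbidden pattern `010`. Each combined state is a pair, one component from each; accept when both components accept. Equivalent product states are then merged.
A 9-state machine:
        0   1  
>  q0   q1  q0 
   q1   q2  q3 
   q2   q2  q4 
   q3   q5  q0 
   q4   q5  q6 
   q5   q5  q5 
 * q6   q7  q6 
 * q7   q7  q8 
 * q8   q5  q6 
(> = start, * = accepting)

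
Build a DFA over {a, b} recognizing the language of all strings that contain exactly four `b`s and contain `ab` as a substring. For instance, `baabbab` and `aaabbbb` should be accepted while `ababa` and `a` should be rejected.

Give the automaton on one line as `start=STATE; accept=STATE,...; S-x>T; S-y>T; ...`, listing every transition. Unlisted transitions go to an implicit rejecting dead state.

start=q0; accept=q9; q0-a>q1; q0-b>q2; q1-a>q1; q1-b>q3; q2-a>q3; q2-b>q4; q3-a>q3; q3-b>q5; q4-a>q5; q4-b>q6; q5-a>q5; q5-b>q7; q6-a>q7; q6-b>q8; q7-a>q7; q7-b>q9; q8-a>q8; q8-b>q8; q9-a>q9; q9-b>q8

Build one automaton per condition and run them in lockstep. The first has 6 states tracking the count of `b`s, saturating at 5; the second has 3 states tracking whether and how much of `ab` has been seen. A product state is a pair (one from each), accepting exactly when both do. Minimizing collapses redundant product states.
A 10-state machine:
        a   b  
>  q0   q1  q2 
   q1   q1  q3 
   q2   q3  q4 
   q3   q3  q5 
   q4   q5  q6 
   q5   q5  q7 
   q6   q7  q8 
   q7   q7  q9 
   q8   q8  q8 
 * q9   q9  q8 
(> = start, * = accepting)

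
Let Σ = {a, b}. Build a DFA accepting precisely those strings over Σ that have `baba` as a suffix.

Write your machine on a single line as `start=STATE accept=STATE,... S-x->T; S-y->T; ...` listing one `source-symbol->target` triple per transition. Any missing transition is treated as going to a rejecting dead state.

start=s0; accept=s4; s0-a->s0; s0-b->s1; s1-a->s2; s1-b->s1; s2-a->s0; s2-b->s3; s3-a->s4; s3-b->s1; s4-a->s0; s4-b->s3

Let each state record the length of the longest suffix of the input read so far that is also a prefix of `baba`. s1 means the last symbol is `b`; s2 means the last 2 symbols are `ba`; s3 means the last 3 symbols are `bab`; s4 means the last 4 symbols are `baba`. Accept only at s4, where the string currently ends in `baba`.
5 states suffice.
        a   b  
>  s0   s0  s1 
   s1   s2  s1 
   s2   s0  s3 
   s3   s4  s1 
 * s4   s0  s3 
(> = start, * = accepting)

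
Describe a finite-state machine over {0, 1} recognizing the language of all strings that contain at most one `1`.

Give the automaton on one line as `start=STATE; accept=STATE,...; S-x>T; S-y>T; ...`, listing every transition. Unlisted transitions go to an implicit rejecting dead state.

start=S0; accept=S0,S1; S0-0>S0; S0-1>S1; S1-0>S1; S1-1>S2; S2-0>S2; S2-1>S2

Only the number of `1`s matters, and only up to 2. Make a chain S0 → S1 → S2 advanced by each `1` (with S2 absorbing); every other symbol self-loops. The accepting set is {S0, S1}.
3 states suffice.
        0   1  
>* S0   S0  S1 
 * S1   S1  S2 
   S2   S2  S2 
(> = start, * = accepting)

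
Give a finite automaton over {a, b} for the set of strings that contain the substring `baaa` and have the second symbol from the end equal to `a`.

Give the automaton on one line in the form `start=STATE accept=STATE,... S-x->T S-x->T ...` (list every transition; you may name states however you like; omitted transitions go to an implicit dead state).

Handle the two conditions separately and then intersect. The first has 5 states tracking whether and how much of `baaa` has been seen; the second has 7 states tracking the last 2 symbols read. A product state is a pair (one from each), accepting exactly when both do. After merging equivalent states the machine shrinks.
        a   b  
>  S0   S0  S1 
   S1   S2  S1 
   S2   S3  S1 
   S3   S4  S1 
 * S4   S4  S5 
 * S5   S6  S7 
   S6   S4  S5 
   S7   S6  S7 
(> = start, * = accepting)

start=S0 accept=S4,S5 S0-a->S0 S0-b->S1 S1-a->S2 S1-b->S1 S2-a->S3 S2-b->S1 S3-a->S4 S3-b->S1 S4-a->S4 S4-b->S5 S5-a->S6 S5-b->S7 S6-a->S4 S6-b->S5 S7-a->S6 S7-b->S7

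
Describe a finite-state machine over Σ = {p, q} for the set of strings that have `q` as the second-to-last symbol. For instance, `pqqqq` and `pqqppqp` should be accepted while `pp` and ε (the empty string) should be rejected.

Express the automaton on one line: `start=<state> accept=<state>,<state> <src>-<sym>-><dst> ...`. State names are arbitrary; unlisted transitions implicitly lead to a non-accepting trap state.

A DFA must remember the last 2 symbols (since which symbol is second-to-last isn't known until the input ends). Use one state per possible window of the last ≤2 symbols; accept from those whose window starts with `q`.
        p   q  
>  s0   s1  s2 
   s1   s3  s4 
   s2   s5  s6 
   s3   s3  s4 
   s4   s5  s6 
 * s5   s3  s4 
 * s6   s5  s6 
(> = start, * = accepting)

start=s0 accept=s5,s6 s0-p->s1 s0-q->s2 s1-p->s3 s1-q->s4 s2-p->s5 s2-q->s6 s3-p->s3 s3-q->s4 s4-p->s5 s4-q->s6 s5-p->s3 s5-q->s4 s6-p->s5 s6-q->s6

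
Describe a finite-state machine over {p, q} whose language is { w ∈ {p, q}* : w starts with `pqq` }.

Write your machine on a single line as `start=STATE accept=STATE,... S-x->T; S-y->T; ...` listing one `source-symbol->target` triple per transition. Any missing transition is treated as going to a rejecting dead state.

start=S0; accept=S3; S0-p->S1; S0-q->S4; S1-p->S4; S1-q->S2; S2-p->S4; S2-q->S3; S3-p->S3; S3-q->S3; S4-p->S4; S4-q->S4

Check the first 3 symbols one by one: S0 through S2 record how many have matched `pqq` so far; any wrong symbol goes to the dead state S4. After all 3 match we enter the accepting sink S3.
With 5 states:
        p   q  
>  S0   S1  S4 
   S1   S4  S2 
   S2   S4  S3 
 * S3   S3  S3 
   S4   S4  S4 
(> = start, * = accepting)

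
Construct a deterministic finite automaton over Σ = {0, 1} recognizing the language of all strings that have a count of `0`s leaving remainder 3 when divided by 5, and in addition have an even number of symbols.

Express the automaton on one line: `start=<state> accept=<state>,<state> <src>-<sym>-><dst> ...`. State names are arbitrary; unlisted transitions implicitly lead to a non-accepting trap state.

Build one automaton per condition and run them in lockstep. One (5 states) tracks the count of `0`s modulo 5; the other (2 states) tracks the input length modulo 2. Each combined state is a pair, one component from each; accept when both components accept.
With 10 states:
        0   1  
>  q0   q1  q2 
   q1   q3  q4 
   q2   q4  q0 
   q3   q5  q6 
   q4   q6  q1 
   q5   q7  q8 
   q6   q8  q3 
   q7   q2  q9 
 * q8   q9  q5 
   q9   q0  q7 
(> = start, * = accepting)

start=q0 accept=q8 q0-0->q1 q0-1->q2 q1-0->q3 q1-1->q4 q2-0->q4 q2-1->q0 q3-0->q5 q3-1->q6 q4-0->q6 q4-1->q1 q5-0->q7 q5-1->q8 q6-0->q8 q6-1->q3 q7-0->q2 q7-1->q9 q8-0->q9 q8-1->q5 q9-0->q0 q9-1->q7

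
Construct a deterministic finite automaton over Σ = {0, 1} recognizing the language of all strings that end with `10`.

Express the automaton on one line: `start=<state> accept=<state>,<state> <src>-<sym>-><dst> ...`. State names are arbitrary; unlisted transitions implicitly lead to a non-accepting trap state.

start=s0 accept=s2 s0-0->s0 s0-1->s1 s1-0->s2 s1-1->s1 s2-0->s0 s2-1->s1

Let each state record the length of the longest suffix of the input read so far that is also a prefix of `10`. s1 means the last symbol is `1`; s2 means the last 2 symbols are `10`. Accept only at s2, where the string currently ends in `10`.
A 3-state machine:
        0   1  
>  s0   s0  s1 
   s1   s2  s1 
 * s2   s0  s1 
(> = start, * = accepting)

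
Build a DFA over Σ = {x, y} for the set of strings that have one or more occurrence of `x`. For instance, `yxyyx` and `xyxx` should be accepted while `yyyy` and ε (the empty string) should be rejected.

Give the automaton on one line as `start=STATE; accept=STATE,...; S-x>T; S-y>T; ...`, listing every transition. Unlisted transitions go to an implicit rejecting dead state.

Only the number of `x`s matters, and only up to 2. Make a chain s0 → s1 → s2 advanced by each `x` (with s2 absorbing); every other symbol self-loops. The accepting set is {s1, s2}.
        x   y  
>  s0   s1  s0 
 * s1   s2  s1 
 * s2   s2  s2 
(> = start, * = accepting)

start=s0; accept=s1,s2; s0-x>s1; s0-y>s0; s1-x>s2; s1-y>s1; s2-x>s2; s2-y>s2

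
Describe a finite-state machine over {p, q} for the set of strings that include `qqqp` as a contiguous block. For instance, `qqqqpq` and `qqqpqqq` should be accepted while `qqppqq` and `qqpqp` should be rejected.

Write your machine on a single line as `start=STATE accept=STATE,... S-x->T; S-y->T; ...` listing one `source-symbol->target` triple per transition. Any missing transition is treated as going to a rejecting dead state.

States A..D record the length of the longest prefix of `qqqp` that matches the current input suffix. Reaching E means `qqqp` has been seen, and we stay there forever. Accept from E.
       p  q 
>  A   A  B 
   B   A  C 
   C   A  D 
   D   E  D 
 * E   E  E 
(> = start, * = accepting)

start=A; accept=E; A-p->A; A-q->B; B-p->A; B-q->C; C-p->A; C-q->D; D-p->E; D-q->D; E-p->E; E-q->E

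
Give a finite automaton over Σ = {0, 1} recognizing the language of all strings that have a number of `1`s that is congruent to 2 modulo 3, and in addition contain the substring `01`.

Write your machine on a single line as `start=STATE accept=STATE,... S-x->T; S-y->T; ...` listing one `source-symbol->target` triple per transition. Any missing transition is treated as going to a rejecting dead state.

start=A; accept=F; A-0->B; A-1->C; B-0->B; B-1->D; C-0->D; C-1->E; D-0->D; D-1->F; E-0->G; E-1->A; F-0->F; F-1->B; G-0->G; G-1->B

Build one automaton per condition and run them in lockstep. One (3 states) tracks the count of `1`s modulo 3; the other (3 states) tracks whether and how much of `01` has been seen. Each combined state is a pair, one component from each; accept when both components accept. Minimizing collapses redundant product states.
7 states suffice.
       0  1 
>  A   B  C 
   B   B  D 
   C   D  E 
   D   D  F 
   E   G  A 
 * F   F  B 
   G   G  B 
(> = start, * = accepting)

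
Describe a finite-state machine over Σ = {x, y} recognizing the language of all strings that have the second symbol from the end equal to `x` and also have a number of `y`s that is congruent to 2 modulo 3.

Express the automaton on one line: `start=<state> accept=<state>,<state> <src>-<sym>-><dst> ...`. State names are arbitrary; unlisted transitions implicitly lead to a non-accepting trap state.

Handle the two conditions separately and then intersect. The first has 7 states tracking the last 2 symbols read; the second has 3 states tracking the count of `y`s modulo 3. A product state is a pair (one from each), accepting exactly when both do. After merging equivalent states the machine shrinks.
With 7 states:
        x   y  
>  S0   S0  S1 
   S1   S2  S3 
   S2   S2  S4 
   S3   S5  S0 
 * S4   S5  S0 
   S5   S6  S0 
 * S6   S6  S0 
(> = start, * = accepting)

start=S0 accept=S4,S6 S0-x->S0 S0-y->S1 S1-x->S2 S1-y->S3 S2-x->S2 S2-y->S4 S3-x->S5 S3-y->S0 S4-x->S5 S4-y->S0 S5-x->S6 S5-y->S0 S6-x->S6 S6-y->S0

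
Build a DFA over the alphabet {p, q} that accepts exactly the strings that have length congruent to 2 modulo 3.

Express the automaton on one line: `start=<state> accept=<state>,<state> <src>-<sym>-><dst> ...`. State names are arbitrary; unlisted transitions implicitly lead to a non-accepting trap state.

start=s0 accept=s2 s0-p->s1 s0-q->s1 s1-p->s2 s1-q->s2 s2-p->s0 s2-q->s0

Only the length mod 3 matters, so use a 3-cycle: from any state, every input symbol moves to the next state, wrapping s2 back to s0. Mark s2 accepting.
3 states suffice.
        p   q  
>  s0   s1  s1 
   s1   s2  s2 
 * s2   s0  s0 
(> = start, * = accepting)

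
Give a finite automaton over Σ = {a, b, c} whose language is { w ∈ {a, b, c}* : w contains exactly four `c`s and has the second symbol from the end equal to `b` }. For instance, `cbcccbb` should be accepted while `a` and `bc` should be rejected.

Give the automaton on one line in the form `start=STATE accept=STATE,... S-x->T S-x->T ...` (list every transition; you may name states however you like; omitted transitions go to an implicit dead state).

Run two small machines in parallel and take their product. One (6 states) tracks the count of `c`s, saturating at 5; the other (13 states) tracks the last 2 symbols read. Each combined state is a pair, one component from each; accept when both components accept. Minimizing collapses redundant product states.
A 10-state machine:
        a   b   c  
>  S0   S0  S0  S1 
   S1   S1  S1  S2 
   S2   S2  S2  S3 
   S3   S3  S4  S5 
   S4   S3  S4  S6 
   S5   S5  S7  S8 
 * S6   S5  S7  S8 
   S7   S6  S9  S8 
   S8   S8  S8  S8 
 * S9   S6  S9  S8 
(> = start, * = accepting)

start=S0 accept=S6,S9 S0-a->S0 S0-b->S0 S0-c->S1 S1-a->S1 S1-b->S1 S1-c->S2 S2-a->S2 S2-b->S2 S2-c->S3 S3-a->S3 S3-b->S4 S3-c->S5 S4-a->S3 S4-b->S4 S4-c->S6 S5-a->S5 S5-b->S7 S5-c->S8 S6-a->S5 S6-b->S7 S6-c->S8 S7-a->S6 S7-b->S9 S7-c->S8 S8-a->S8 S8-b->S8 S8-c->S8 S9-a->S6 S9-b->S9 S9-c->S8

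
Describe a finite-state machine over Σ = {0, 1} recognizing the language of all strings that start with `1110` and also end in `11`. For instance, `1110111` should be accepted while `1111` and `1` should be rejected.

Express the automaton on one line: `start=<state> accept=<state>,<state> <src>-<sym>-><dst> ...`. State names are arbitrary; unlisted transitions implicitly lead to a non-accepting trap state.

Handle the two conditions separately and then intersect. One (6 states) tracks whether the input so far still matches the prefix `1110`; the other (3 states) tracks how much of the suffix `11` has currently been matched. Each combined state is a pair, one component from each; accept when both components accept. After merging equivalent states the machine shrinks.
With 8 states:
        0   1  
>  q0   q1  q2 
   q1   q1  q1 
   q2   q1  q3 
   q3   q1  q4 
   q4   q5  q1 
   q5   q5  q6 
   q6   q5  q7 
 * q7   q5  q7 
(> = start, * = accepting)

start=q0 accept=q7 q0-0->q1 q0-1->q2 q1-0->q1 q1-1->q1 q2-0->q1 q2-1->q3 q3-0->q1 q3-1->q4 q4-0->q5 q4-1->q1 q5-0->q5 q5-1->q6 q6-0->q5 q6-1->q7 q7-0->q5 q7-1->q7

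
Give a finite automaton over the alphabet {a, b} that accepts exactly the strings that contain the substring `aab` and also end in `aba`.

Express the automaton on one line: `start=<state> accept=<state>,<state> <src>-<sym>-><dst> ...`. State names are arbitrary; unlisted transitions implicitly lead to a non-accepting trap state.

start=q0 accept=q6 q0-a->q1 q0-b->q0 q1-a->q2 q1-b->q3 q2-a->q2 q2-b->q4 q3-a->q5 q3-b->q0 q4-a->q6 q4-b->q7 q5-a->q2 q5-b->q3 q6-a->q8 q6-b->q4 q7-a->q8 q7-b->q7 q8-a->q8 q8-b->q4

Build one automaton per condition and run them in lockstep. The first has 4 states tracking whether and how much of `aab` has been seen; the second has 4 states tracking how much of the suffix `aba` has currently been matched. A product state is a pair (one from each), accepting exactly when both do.
9 states suffice.
        a   b  
>  q0   q1  q0 
   q1   q2  q3 
   q2   q2  q4 
   q3   q5  q0 
   q4   q6  q7 
   q5   q2  q3 
 * q6   q8  q4 
   q7   q8  q7 
   q8   q8  q4 
(> = start, * = accepting)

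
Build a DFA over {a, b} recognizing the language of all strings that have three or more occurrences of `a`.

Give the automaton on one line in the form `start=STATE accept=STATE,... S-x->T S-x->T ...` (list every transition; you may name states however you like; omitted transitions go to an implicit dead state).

Only the number of `a`s matters, and only up to 4. Make a chain q0 → q1 → q2 → q3 → q4 advanced by each `a` (with q4 absorbing); every other symbol self-loops. The accepting set is {q3, q4}.
        a   b  
>  q0   q1  q0 
   q1   q2  q1 
   q2   q3  q2 
 * q3   q4  q3 
 * q4   q4  q4 
(> = start, * = accepting)

start=q0 accept=q3,q4 q0-a->q1 q0-b->q0 q1-a->q2 q1-b->q1 q2-a->q3 q2-b->q2 q3-a->q4 q3-b->q3 q4-a->q4 q4-b->q4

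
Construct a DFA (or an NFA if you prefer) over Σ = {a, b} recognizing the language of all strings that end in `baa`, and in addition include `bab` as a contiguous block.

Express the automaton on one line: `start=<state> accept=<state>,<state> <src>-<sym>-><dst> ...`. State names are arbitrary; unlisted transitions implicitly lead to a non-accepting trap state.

Handle the two conditions separately and then intersect. The first has 4 states tracking how much of the suffix `baa` has currently been matched; the second has 4 states tracking whether and how much of `bab` has been seen. A product state is a pair (one from each), accepting exactly when both do. After merging equivalent states the machine shrinks.
A 7-state machine:
        a   b  
>  q0   q0  q1 
   q1   q2  q1 
   q2   q0  q3 
   q3   q4  q3 
   q4   q5  q3 
 * q5   q6  q3 
   q6   q6  q3 
(> = start, * = accepting)

start=q0 accept=q5 q0-a->q0 q0-b->q1 q1-a->q2 q1-b->q1 q2-a->q0 q2-b->q3 q3-a->q4 q3-b->q3 q4-a->q5 q4-b->q3 q5-a->q6 q5-b->q3 q6-a->q6 q6-b->q3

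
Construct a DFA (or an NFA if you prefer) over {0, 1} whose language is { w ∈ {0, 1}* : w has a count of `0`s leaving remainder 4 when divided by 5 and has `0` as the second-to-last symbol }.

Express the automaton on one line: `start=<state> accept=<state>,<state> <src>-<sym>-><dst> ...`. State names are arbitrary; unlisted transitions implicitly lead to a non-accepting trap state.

start=s0 accept=s4,s6 s0-0->s1 s0-1->s0 s1-0->s2 s1-1->s1 s2-0->s3 s2-1->s2 s3-0->s4 s3-1->s5 s4-0->s0 s4-1->s6 s5-0->s7 s5-1->s5 s6-0->s0 s6-1->s8 s7-0->s0 s7-1->s6 s8-0->s0 s8-1->s8

Handle the two conditions separately and then intersect. The first has 5 states tracking the count of `0`s modulo 5; the second has 7 states tracking the last 2 symbols read. A product state is a pair (one from each), accepting exactly when both do. Minimizing collapses redundant product states.
With 9 states:
        0   1  
>  s0   s1  s0 
   s1   s2  s1 
   s2   s3  s2 
   s3   s4  s5 
 * s4   s0  s6 
   s5   s7  s5 
 * s6   s0  s8 
   s7   s0  s6 
   s8   s0  s8 
(> = start, * = accepting)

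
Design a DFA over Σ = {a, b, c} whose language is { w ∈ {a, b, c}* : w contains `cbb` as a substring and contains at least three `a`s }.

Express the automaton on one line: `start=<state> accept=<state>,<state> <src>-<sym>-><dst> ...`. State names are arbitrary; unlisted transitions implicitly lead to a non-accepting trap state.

start=S0 accept=S15 S0-a->S1 S0-b->S0 S0-c->S2 S1-a->S3 S1-b->S1 S1-c->S4 S2-a->S1 S2-b->S5 S2-c->S2 S3-a->S6 S3-b->S3 S3-c->S7 S4-a->S3 S4-b->S8 S4-c->S4 S5-a->S1 S5-b->S9 S5-c->S2 S6-a->S6 S6-b->S6 S6-c->S10 S7-a->S6 S7-b->S11 S7-c->S7 S8-a->S3 S8-b->S12 S8-c->S4 S9-a->S12 S9-b->S9 S9-c->S9 S10-a->S6 S10-b->S13 S10-c->S10 S11-a->S6 S11-b->S14 S11-c->S7 S12-a->S14 S12-b->S12 S12-c->S12 S13-a->S6 S13-b->S15 S13-c->S10 S14-a->S15 S14-b->S14 S14-c->S14 S15-a->S15 S15-b->S15 S15-c->S15

Handle the two conditions separately and then intersect. One (4 states) tracks whether and how much of `cbb` has been seen; the other (5 states) tracks the count of `a`s, saturating at 4. Each combined state is a pair, one component from each; accept when both components accept. After merging equivalent states the machine shrinks.
A 16-state machine:
          a    b    c  
>  S0     S1   S0   S2 
   S1     S3   S1   S4 
   S2     S1   S5   S2 
   S3     S6   S3   S7 
   S4     S3   S8   S4 
   S5     S1   S9   S2 
   S6     S6   S6  S10 
   S7     S6  S11   S7 
   S8     S3  S12   S4 
   S9    S12   S9   S9 
   S10    S6  S13  S10 
   S11    S6  S14   S7 
   S12   S14  S12  S12 
   S13    S6  S15  S10 
   S14   S15  S14  S14 
 * S15   S15  S15  S15 
(> = start, * = accepting)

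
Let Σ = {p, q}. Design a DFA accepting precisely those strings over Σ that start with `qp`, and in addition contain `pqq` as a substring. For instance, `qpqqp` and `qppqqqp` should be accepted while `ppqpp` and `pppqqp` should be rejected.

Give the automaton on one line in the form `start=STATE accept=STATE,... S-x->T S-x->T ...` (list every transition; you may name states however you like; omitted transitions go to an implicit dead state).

Handle the two conditions separately and then intersect. One (4 states) tracks whether the input so far still matches the prefix `qp`; the other (4 states) tracks whether and how much of `pqq` has been seen. Each combined state is a pair, one component from each; accept when both components accept. After merging equivalent states the machine shrinks.
6 states suffice.
       p  q 
>  A   B  C 
   B   B  B 
   C   D  B 
   D   D  E 
   E   D  F 
 * F   F  F 
(> = start, * = accepting)

start=A accept=F A-p->B A-q->C B-p->B B-q->B C-p->D C-q->B D-p->D D-q->E E-p->D E-q->F F-p->F F-q->F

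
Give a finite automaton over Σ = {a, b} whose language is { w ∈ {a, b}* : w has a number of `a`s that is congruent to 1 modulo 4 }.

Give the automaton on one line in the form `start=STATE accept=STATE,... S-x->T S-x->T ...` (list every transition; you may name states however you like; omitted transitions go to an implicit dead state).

Keep the running count of `a`s modulo 4: each `a` advances along the cycle S0 → S1 → S2 → S3 → S0 while other symbols loop. Accept at S1.
With 4 states:
        a   b  
>  S0   S1  S0 
 * S1   S2  S1 
   S2   S3  S2 
   S3   S0  S3 
(> = start, * = accepting)

start=S0 accept=S1 S0-a->S1 S0-b->S0 S1-a->S2 S1-b->S1 S2-a->S3 S2-b->S2 S3-a->S0 S3-b->S3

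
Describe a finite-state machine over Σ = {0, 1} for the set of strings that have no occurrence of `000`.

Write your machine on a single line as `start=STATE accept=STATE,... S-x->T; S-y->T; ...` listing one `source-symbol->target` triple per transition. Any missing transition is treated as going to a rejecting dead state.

start=q0; accept=q0,q1,q2; q0-0->q1; q0-1->q0; q1-0->q2; q1-1->q0; q2-0->q3; q2-1->q0; q3-0->q3; q3-1->q3

Track partial matches of the forbidden pattern `000`. State q3 is a dead state reached once `000` has occurred; every other state accepts. q0 means no part of `000` is currently matched.
        0   1  
>* q0   q1  q0 
 * q1   q2  q0 
 * q2   q3  q0 
   q3   q3  q3 
(> = start, * = accepting)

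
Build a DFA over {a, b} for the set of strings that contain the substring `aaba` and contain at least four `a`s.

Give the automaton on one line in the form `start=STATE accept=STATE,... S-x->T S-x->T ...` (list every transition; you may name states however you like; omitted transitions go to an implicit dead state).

Build one automaton per condition and run them in lockstep. The first has 5 states tracking whether and how much of `aaba` has been seen; the second has 6 states tracking the count of `a`s, saturating at 5. A product state is a pair (one from each), accepting exactly when both do.
With 22 states:
          a    b  
>  s0     s1   s0 
   s1     s2   s3 
   s2     s4   s5 
   s3     s6   s3 
   s4     s7   s8 
   s5     s9  s10 
   s6     s4  s10 
   s7    s11  s12 
   s8    s13  s14 
   s9    s13   s9 
   s10   s15  s10 
   s11   s11  s16 
   s12   s17  s18 
 * s13   s17  s13 
   s14   s19  s14 
   s15    s7  s14 
   s16   s17  s20 
 * s17   s17  s17 
   s18   s21  s18 
   s19   s11  s18 
   s20   s21  s20 
   s21   s11  s20 
(> = start, * = accepting)

start=s0 accept=s13,s17 s0-a->s1 s0-b->s0 s1-a->s2 s1-b->s3 s2-a->s4 s2-b->s5 s3-a->s6 s3-b->s3 s4-a->s7 s4-b->s8 s5-a->s9 s5-b->s10 s6-a->s4 s6-b->s10 s7-a->s11 s7-b->s12 s8-a->s13 s8-b->s14 s9-a->s13 s9-b->s9 s10-a->s15 s10-b->s10 s11-a->s11 s11-b->s16 s12-a->s17 s12-b->s18 s13-a->s17 s13-b->s13 s14-a->s19 s14-b->s14 s15-a->s7 s15-b->s14 s16-a->s17 s16-b->s20 s17-a->s17 s17-b->s17 s18-a->s21 s18-b->s18 s19-a->s11 s19-b->s18 s20-a->s21 s20-b->s20 s21-a->s11 s21-b->s20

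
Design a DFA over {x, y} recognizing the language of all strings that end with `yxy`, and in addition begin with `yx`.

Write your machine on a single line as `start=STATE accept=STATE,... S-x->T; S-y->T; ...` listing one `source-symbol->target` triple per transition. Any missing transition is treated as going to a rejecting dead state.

Build one automaton per condition and run them in lockstep. The first has 4 states tracking how much of the suffix `yxy` has currently been matched; the second has 4 states tracking whether the input so far still matches the prefix `yx`. A product state is a pair (one from each), accepting exactly when both do. Equivalent product states are then merged.
With 7 states:
        x   y  
>  q0   q1  q2 
   q1   q1  q1 
   q2   q3  q1 
   q3   q4  q5 
   q4   q4  q6 
 * q5   q3  q6 
   q6   q3  q6 
(> = start, * = accepting)

start=q0; accept=q5; q0-x->q1; q0-y->q2; q1-x->q1; q1-y->q1; q2-x->q3; q2-y->q1; q3-x->q4; q3-y->q5; q4-x->q4; q4-y->q6; q5-x->q3; q5-y->q6; q6-x->q3; q6-y->q6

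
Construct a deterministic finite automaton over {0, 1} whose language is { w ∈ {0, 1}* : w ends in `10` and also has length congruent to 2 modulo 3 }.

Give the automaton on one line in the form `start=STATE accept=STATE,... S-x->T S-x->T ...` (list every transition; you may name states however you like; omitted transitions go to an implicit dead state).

Handle the two conditions separately and then intersect. The first has 3 states tracking how much of the suffix `10` has currently been matched; the second has 3 states tracking the input length modulo 3. A product state is a pair (one from each), accepting exactly when both do. After merging equivalent states the machine shrinks.
5 states suffice.
        0   1  
>  s0   s1  s2 
   s1   s3  s3 
   s2   s4  s3 
   s3   s0  s0 
 * s4   s0  s0 
(> = start, * = accepting)

start=s0 accept=s4 s0-0->s1 s0-1->s2 s1-0->s3 s1-1->s3 s2-0->s4 s2-1->s3 s3-0->s0 s3-1->s0 s4-0->s0 s4-1->s0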